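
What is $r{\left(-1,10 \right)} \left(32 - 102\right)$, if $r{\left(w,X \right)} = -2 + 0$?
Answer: $140$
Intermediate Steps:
$r{\left(w,X \right)} = -2$
$r{\left(-1,10 \right)} \left(32 - 102\right) = - 2 \left(32 - 102\right) = \left(-2\right) \left(-70\right) = 140$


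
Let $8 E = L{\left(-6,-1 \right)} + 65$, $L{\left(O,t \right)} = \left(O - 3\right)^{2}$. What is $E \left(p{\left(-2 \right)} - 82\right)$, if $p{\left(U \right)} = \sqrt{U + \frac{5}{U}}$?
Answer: $- \frac{2993}{2} + \frac{219 i \sqrt{2}}{8} \approx -1496.5 + 38.714 i$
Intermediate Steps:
$L{\left(O,t \right)} = \left(-3 + O\right)^{2}$
$E = \frac{73}{4}$ ($E = \frac{\left(-3 - 6\right)^{2} + 65}{8} = \frac{\left(-9\right)^{2} + 65}{8} = \frac{81 + 65}{8} = \frac{1}{8} \cdot 146 = \frac{73}{4} \approx 18.25$)
$E \left(p{\left(-2 \right)} - 82\right) = \frac{73 \left(\sqrt{-2 + \frac{5}{-2}} - 82\right)}{4} = \frac{73 \left(\sqrt{-2 + 5 \left(- \frac{1}{2}\right)} - 82\right)}{4} = \frac{73 \left(\sqrt{-2 - \frac{5}{2}} - 82\right)}{4} = \frac{73 \left(\sqrt{- \frac{9}{2}} - 82\right)}{4} = \frac{73 \left(\frac{3 i \sqrt{2}}{2} - 82\right)}{4} = \frac{73 \left(-82 + \frac{3 i \sqrt{2}}{2}\right)}{4} = - \frac{2993}{2} + \frac{219 i \sqrt{2}}{8}$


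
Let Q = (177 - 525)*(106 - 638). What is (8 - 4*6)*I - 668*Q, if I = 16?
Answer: -123671104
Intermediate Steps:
Q = 185136 (Q = -348*(-532) = 185136)
(8 - 4*6)*I - 668*Q = (8 - 4*6)*16 - 668*185136 = (8 - 24)*16 - 123670848 = -16*16 - 123670848 = -256 - 123670848 = -123671104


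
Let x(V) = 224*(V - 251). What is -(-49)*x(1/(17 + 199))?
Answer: -74382980/27 ≈ -2.7549e+6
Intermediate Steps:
x(V) = -56224 + 224*V (x(V) = 224*(-251 + V) = -56224 + 224*V)
-(-49)*x(1/(17 + 199)) = -(-49)*(-56224 + 224/(17 + 199)) = -(-49)*(-56224 + 224/216) = -(-49)*(-56224 + 224*(1/216)) = -(-49)*(-56224 + 28/27) = -(-49)*(-1518020)/27 = -1*74382980/27 = -74382980/27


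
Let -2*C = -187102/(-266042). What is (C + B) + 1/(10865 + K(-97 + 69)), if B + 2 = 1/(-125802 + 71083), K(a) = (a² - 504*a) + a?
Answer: -125848419819819/53515641530162 ≈ -2.3516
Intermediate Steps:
K(a) = a² - 503*a
C = -93551/266042 (C = -(-93551)/(-266042) = -(-93551)*(-1)/266042 = -½*93551/133021 = -93551/266042 ≈ -0.35164)
B = -109439/54719 (B = -2 + 1/(-125802 + 71083) = -2 + 1/(-54719) = -2 - 1/54719 = -109439/54719 ≈ -2.0000)
(C + B) + 1/(10865 + K(-97 + 69)) = (-93551/266042 - 109439/54719) + 1/(10865 + (-97 + 69)*(-503 + (-97 + 69))) = -4890626801/2079650314 + 1/(10865 - 28*(-503 - 28)) = -4890626801/2079650314 + 1/(10865 - 28*(-531)) = -4890626801/2079650314 + 1/(10865 + 14868) = -4890626801/2079650314 + 1/25733 = -125848419819819/53515641530162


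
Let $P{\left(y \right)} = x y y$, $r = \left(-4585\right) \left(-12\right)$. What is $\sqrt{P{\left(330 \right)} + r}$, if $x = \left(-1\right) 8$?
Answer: $2 i \sqrt{204045} \approx 903.43 i$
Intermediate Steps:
$r = 55020$
$x = -8$
$P{\left(y \right)} = - 8 y^{2}$ ($P{\left(y \right)} = - 8 y y = - 8 y^{2}$)
$\sqrt{P{\left(330 \right)} + r} = \sqrt{- 8 \cdot 330^{2} + 55020} = \sqrt{\left(-8\right) 108900 + 55020} = \sqrt{-871200 + 55020} = \sqrt{-816180} = 2 i \sqrt{204045}$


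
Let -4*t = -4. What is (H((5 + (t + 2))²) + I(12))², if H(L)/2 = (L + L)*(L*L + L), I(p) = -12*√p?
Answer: 1134139803328 - 51118080*√3 ≈ 1.1341e+12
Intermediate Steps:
t = 1 (t = -¼*(-4) = 1)
H(L) = 4*L*(L + L²) (H(L) = 2*((L + L)*(L*L + L)) = 2*((2*L)*(L² + L)) = 2*((2*L)*(L + L²)) = 2*(2*L*(L + L²)) = 4*L*(L + L²))
(H((5 + (t + 2))²) + I(12))² = (4*((5 + (1 + 2))²)²*(1 + (5 + (1 + 2))²) - 24*√3)² = (4*((5 + 3)²)²*(1 + (5 + 3)²) - 24*√3)² = (4*(8²)²*(1 + 8²) - 24*√3)² = (4*64²*(1 + 64) - 24*√3)² = (4*4096*65 - 24*√3)² = (1064960 - 24*√3)²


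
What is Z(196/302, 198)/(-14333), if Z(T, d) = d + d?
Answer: -36/1303 ≈ -0.027629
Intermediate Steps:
Z(T, d) = 2*d
Z(196/302, 198)/(-14333) = (2*198)/(-14333) = 396*(-1/14333) = -36/1303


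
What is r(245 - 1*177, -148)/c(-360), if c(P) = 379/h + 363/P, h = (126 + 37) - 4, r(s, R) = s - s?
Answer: 0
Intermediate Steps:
r(s, R) = 0
h = 159 (h = 163 - 4 = 159)
c(P) = 379/159 + 363/P
r(245 - 1*177, -148)/c(-360) = 0/(379/159 + 363/(-360)) = 0/(379/159 + 363*(-1/360)) = 0/(379/159 - 121/120) = 0/(8747/6360) = 0*(6360/8747) = 0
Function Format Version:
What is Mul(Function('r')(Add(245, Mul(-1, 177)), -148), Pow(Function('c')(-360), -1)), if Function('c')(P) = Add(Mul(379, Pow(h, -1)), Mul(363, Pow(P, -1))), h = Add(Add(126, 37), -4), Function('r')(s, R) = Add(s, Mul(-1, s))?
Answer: 0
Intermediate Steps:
Function('r')(s, R) = 0
h = 159 (h = Add(163, -4) = 159)
Function('c')(P) = Add(Rational(379, 159), Mul(363, Pow(P, -1))) (Function('c')(P) = Add(Mul(379, Pow(159, -1)), Mul(363, Pow(P, -1))) = Add(Mul(379, Rational(1, 159)), Mul(363, Pow(P, -1))) = Add(Rational(379, 159), Mul(363, Pow(P, -1))))
Mul(Function('r')(Add(245, Mul(-1, 177)), -148), Pow(Function('c')(-360), -1)) = Mul(0, Pow(Add(Rational(379, 159), Mul(363, Pow(-360, -1))), -1)) = Mul(0, Pow(Add(Rational(379, 159), Mul(363, Rational(-1, 360))), -1)) = Mul(0, Pow(Add(Rational(379, 159), Rational(-121, 120)), -1)) = Mul(0, Pow(Rational(8747, 6360), -1)) = Mul(0, Rational(6360, 8747)) = 0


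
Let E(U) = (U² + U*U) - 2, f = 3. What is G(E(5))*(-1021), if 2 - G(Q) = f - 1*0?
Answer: 1021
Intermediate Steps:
E(U) = -2 + 2*U² (E(U) = (U² + U²) - 2 = 2*U² - 2 = -2 + 2*U²)
G(Q) = -1 (G(Q) = 2 - (3 - 1*0) = 2 - (3 + 0) = 2 - 1*3 = 2 - 3 = -1)
G(E(5))*(-1021) = -1*(-1021) = 1021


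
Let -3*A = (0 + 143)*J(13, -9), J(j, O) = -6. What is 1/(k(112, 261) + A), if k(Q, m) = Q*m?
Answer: 1/29518 ≈ 3.3878e-5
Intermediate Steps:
A = 286 (A = -(0 + 143)*(-6)/3 = -143*(-6)/3 = -⅓*(-858) = 286)
1/(k(112, 261) + A) = 1/(112*261 + 286) = 1/(29232 + 286) = 1/29518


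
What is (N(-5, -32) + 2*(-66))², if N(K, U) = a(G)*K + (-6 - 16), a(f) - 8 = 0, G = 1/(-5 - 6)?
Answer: 37636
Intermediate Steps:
G = -1/11 (G = 1/(-11) = -1/11 ≈ -0.090909)
a(f) = 8 (a(f) = 8 + 0 = 8)
N(K, U) = -22 + 8*K (N(K, U) = 8*K + (-6 - 16) = 8*K - 22 = -22 + 8*K)
(N(-5, -32) + 2*(-66))² = ((-22 + 8*(-5)) + 2*(-66))² = ((-22 - 40) - 132)² = (-62 - 132)² = (-194)² = 37636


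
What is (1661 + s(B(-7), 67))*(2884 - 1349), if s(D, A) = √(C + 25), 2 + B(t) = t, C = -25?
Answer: 2549635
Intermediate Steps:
B(t) = -2 + t
s(D, A) = 0 (s(D, A) = √(-25 + 25) = √0 = 0)
(1661 + s(B(-7), 67))*(2884 - 1349) = (1661 + 0)*(2884 - 1349) = 1661*1535 = 2549635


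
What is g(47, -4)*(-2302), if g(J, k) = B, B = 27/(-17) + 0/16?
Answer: 62154/17 ≈ 3656.1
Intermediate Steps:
B = -27/17 (B = 27*(-1/17) + 0*(1/16) = -27/17 + 0 = -27/17 ≈ -1.5882)
g(J, k) = -27/17
g(47, -4)*(-2302) = -27/17*(-2302) = 62154/17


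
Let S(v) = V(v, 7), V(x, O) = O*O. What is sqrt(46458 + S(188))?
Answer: sqrt(46507) ≈ 215.65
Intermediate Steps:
V(x, O) = O**2
S(v) = 49 (S(v) = 7**2 = 49)
sqrt(46458 + S(188)) = sqrt(46458 + 49) = sqrt(46507)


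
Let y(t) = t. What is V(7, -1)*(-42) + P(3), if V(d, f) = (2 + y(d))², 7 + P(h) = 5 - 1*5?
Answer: -3409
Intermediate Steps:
P(h) = -7 (P(h) = -7 + (5 - 1*5) = -7 + (5 - 5) = -7 + 0 = -7)
V(d, f) = (2 + d)²
V(7, -1)*(-42) + P(3) = (2 + 7)²*(-42) - 7 = 9²*(-42) - 7 = 81*(-42) - 7 = -3402 - 7 = -3409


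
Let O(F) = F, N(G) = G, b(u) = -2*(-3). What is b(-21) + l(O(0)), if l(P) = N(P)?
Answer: 6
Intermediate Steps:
b(u) = 6
l(P) = P
b(-21) + l(O(0)) = 6 + 0 = 6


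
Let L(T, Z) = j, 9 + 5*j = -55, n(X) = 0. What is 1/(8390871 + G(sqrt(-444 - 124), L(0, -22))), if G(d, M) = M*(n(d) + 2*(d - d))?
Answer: 1/8390871 ≈ 1.1918e-7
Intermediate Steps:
j = -64/5 (j = -9/5 + (1/5)*(-55) = -9/5 - 11 = -64/5 ≈ -12.800)
L(T, Z) = -64/5
G(d, M) = 0 (G(d, M) = M*(0 + 2*(d - d)) = M*(0 + 2*0) = M*(0 + 0) = M*0 = 0)
1/(8390871 + G(sqrt(-444 - 124), L(0, -22))) = 1/(8390871 + 0) = 1/8390871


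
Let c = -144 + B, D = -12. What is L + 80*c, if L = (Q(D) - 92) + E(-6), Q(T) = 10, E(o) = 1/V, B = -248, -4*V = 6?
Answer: -94328/3 ≈ -31443.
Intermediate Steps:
V = -3/2 (V = -1/4*6 = -3/2 ≈ -1.5000)
E(o) = -2/3 (E(o) = 1/(-3/2) = -2/3)
c = -392 (c = -144 - 248 = -392)
L = -248/3 (L = (10 - 92) - 2/3 = -82 - 2/3 = -248/3 ≈ -82.667)
L + 80*c = -248/3 + 80*(-392) = -248/3 - 31360 = -94328/3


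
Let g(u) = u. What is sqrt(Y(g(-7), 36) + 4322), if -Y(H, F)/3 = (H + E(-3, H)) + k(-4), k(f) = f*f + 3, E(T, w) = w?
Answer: sqrt(4307) ≈ 65.628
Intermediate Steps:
k(f) = 3 + f**2 (k(f) = f**2 + 3 = 3 + f**2)
Y(H, F) = -57 - 6*H (Y(H, F) = -3*((H + H) + (3 + (-4)**2)) = -3*(2*H + (3 + 16)) = -3*(2*H + 19) = -3*(19 + 2*H) = -57 - 6*H)
sqrt(Y(g(-7), 36) + 4322) = sqrt((-57 - 6*(-7)) + 4322) = sqrt((-57 + 42) + 4322) = sqrt(-15 + 4322) = sqrt(4307)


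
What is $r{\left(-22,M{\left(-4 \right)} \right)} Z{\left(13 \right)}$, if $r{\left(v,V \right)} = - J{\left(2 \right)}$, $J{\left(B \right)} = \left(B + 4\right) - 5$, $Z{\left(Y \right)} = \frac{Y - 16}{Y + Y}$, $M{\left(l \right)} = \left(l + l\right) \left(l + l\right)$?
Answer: $\frac{3}{26} \approx 0.11538$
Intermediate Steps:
$M{\left(l \right)} = 4 l^{2}$ ($M{\left(l \right)} = 2 l 2 l = 4 l^{2}$)
$Z{\left(Y \right)} = \frac{-16 + Y}{2 Y}$
$J{\left(B \right)} = -1 + B$ ($J{\left(B \right)} = \left(4 + B\right) - 5 = -1 + B$)
$r{\left(v,V \right)} = -1$ ($r{\left(v,V \right)} = - (-1 + 2) = \left(-1\right) 1 = -1$)
$r{\left(-22,M{\left(-4 \right)} \right)} Z{\left(13 \right)} = - \frac{-16 + 13}{2 \cdot 13} = - \frac{-3}{2 \cdot 13} = \left(-1\right) \left(- \frac{3}{26}\right) = \frac{3}{26}$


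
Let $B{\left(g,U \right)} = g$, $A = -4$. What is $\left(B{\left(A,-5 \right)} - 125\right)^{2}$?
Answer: $16641$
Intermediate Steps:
$\left(B{\left(A,-5 \right)} - 125\right)^{2} = \left(-4 - 125\right)^{2} = \left(-129\right)^{2} = 16641$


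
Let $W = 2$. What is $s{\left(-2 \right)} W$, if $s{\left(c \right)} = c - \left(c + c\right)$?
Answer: $4$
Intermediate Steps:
$s{\left(c \right)} = - c$ ($s{\left(c \right)} = c - 2 c = - c$)
$s{\left(-2 \right)} W = \left(-1\right) \left(-2\right) 2 = 2 \cdot 2 = 4$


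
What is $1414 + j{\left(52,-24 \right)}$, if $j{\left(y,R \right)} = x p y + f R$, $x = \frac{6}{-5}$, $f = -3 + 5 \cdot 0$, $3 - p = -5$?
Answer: $\frac{4934}{5} \approx 986.8$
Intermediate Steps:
$p = 8$ ($p = 3 - -5 = 3 + 5 = 8$)
$f = -3$ ($f = -3 + 0 = -3$)
$x = - \frac{6}{5}$ ($x = 6 \left(- \frac{1}{5}\right) = - \frac{6}{5} \approx -1.2$)
$j{\left(y,R \right)} = - 3 R - \frac{48 y}{5}$ ($j{\left(y,R \right)} = \left(- \frac{6}{5}\right) 8 y - 3 R = - \frac{48 y}{5} - 3 R = - 3 R - \frac{48 y}{5}$)
$1414 + j{\left(52,-24 \right)} = 1414 - \frac{2136}{5} = \frac{4934}{5}$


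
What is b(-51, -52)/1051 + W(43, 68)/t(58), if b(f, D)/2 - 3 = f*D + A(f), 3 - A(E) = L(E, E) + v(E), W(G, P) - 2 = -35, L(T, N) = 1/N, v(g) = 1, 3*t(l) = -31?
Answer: 13707995/1661631 ≈ 8.2497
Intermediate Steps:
t(l) = -31/3 (t(l) = (⅓)*(-31) = -31/3)
W(G, P) = -33 (W(G, P) = 2 - 35 = -33)
A(E) = 2 - 1/E (A(E) = 3 - (1/E + 1) = 3 - (1 + 1/E) = 3 + (-1 - 1/E) = 2 - 1/E)
b(f, D) = 10 - 2/f + 2*D*f (b(f, D) = 6 + 2*(f*D + (2 - 1/f)) = 6 + 2*(D*f + (2 - 1/f)) = 6 + 2*(2 - 1/f + D*f) = 6 + (4 - 2/f + 2*D*f) = 10 - 2/f + 2*D*f)
b(-51, -52)/1051 + W(43, 68)/t(58) = (10 - 2/(-51) + 2*(-52)*(-51))/1051 - 33/(-31/3) = (10 - 2*(-1/51) + 5304)*(1/1051) - 33*(-3/31) = (10 + 2/51 + 5304)*(1/1051) + 99/31 = (271016/51)*(1/1051) + 99/31 = 271016/53601 + 99/31 = 13707995/1661631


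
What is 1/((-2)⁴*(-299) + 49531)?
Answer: 1/44747 ≈ 2.2348e-5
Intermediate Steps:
1/((-2)⁴*(-299) + 49531) = 1/(16*(-299) + 49531) = 1/(-4784 + 49531) = 1/44747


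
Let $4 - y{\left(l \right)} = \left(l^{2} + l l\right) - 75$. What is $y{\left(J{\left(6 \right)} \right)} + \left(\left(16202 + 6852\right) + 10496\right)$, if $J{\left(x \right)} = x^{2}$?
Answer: $31037$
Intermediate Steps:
$y{\left(l \right)} = 79 - 2 l^{2}$ ($y{\left(l \right)} = 4 - \left(\left(l^{2} + l l\right) - 75\right) = 4 - \left(\left(l^{2} + l^{2}\right) - 75\right) = 4 - \left(2 l^{2} - 75\right) = 4 - \left(-75 + 2 l^{2}\right) = 79 - 2 l^{2}$)
$y{\left(J{\left(6 \right)} \right)} + \left(\left(16202 + 6852\right) + 10496\right) = \left(79 - 2 \left(6^{2}\right)^{2}\right) + \left(\left(16202 + 6852\right) + 10496\right) = \left(79 - 2 \cdot 36^{2}\right) + \left(23054 + 10496\right) = \left(79 - 2592\right) + 33550 = -2513 + 33550 = 31037$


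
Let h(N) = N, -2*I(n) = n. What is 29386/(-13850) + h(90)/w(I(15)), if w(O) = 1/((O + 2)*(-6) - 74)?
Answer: -25567943/6925 ≈ -3692.1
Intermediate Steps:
I(n) = -n/2
w(O) = 1/(-86 - 6*O) (w(O) = 1/((2 + O)*(-6) - 74) = 1/((-12 - 6*O) - 74) = 1/(-86 - 6*O))
29386/(-13850) + h(90)/w(I(15)) = 29386/(-13850) + 90/((-1/(86 + 6*(-½*15)))) = 29386*(-1/13850) + 90/((-1/(86 + 6*(-15/2)))) = -14693/6925 + 90/((-1/(86 - 45))) = -14693/6925 + 90/((-1/41)) = -14693/6925 + 90/((-1*1/41)) = -14693/6925 + 90/(-1/41) = -14693/6925 + 90*(-41) = -14693/6925 - 3690 = -25567943/6925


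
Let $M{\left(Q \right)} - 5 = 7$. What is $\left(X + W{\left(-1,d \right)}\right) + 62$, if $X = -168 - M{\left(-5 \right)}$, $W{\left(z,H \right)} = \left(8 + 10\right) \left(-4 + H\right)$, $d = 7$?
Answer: $-64$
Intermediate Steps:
$M{\left(Q \right)} = 12$ ($M{\left(Q \right)} = 5 + 7 = 12$)
$W{\left(z,H \right)} = -72 + 18 H$ ($W{\left(z,H \right)} = 18 \left(-4 + H\right) = -72 + 18 H$)
$X = -180$ ($X = -168 - 12 = -180$)
$\left(X + W{\left(-1,d \right)}\right) + 62 = \left(-180 + \left(-72 + 18 \cdot 7\right)\right) + 62 = \left(-180 + \left(-72 + 126\right)\right) + 62 = \left(-180 + 54\right) + 62 = -126 + 62 = -64$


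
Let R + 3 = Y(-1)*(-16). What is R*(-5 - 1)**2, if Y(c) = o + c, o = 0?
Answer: 468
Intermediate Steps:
Y(c) = c (Y(c) = 0 + c = c)
R = 13 (R = -3 - 1*(-16) = -3 + 16 = 13)
R*(-5 - 1)**2 = 13*(-5 - 1)**2 = 13*(-6)**2 = 13*36 = 468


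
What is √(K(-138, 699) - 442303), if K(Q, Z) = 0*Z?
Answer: I*√442303 ≈ 665.06*I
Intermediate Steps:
K(Q, Z) = 0
√(K(-138, 699) - 442303) = √(0 - 442303) = √(-442303) = I*√442303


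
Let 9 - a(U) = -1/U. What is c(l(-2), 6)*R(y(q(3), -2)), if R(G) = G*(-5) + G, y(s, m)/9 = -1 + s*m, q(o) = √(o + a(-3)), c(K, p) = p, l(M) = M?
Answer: 216 + 144*√105 ≈ 1691.6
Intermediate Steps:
a(U) = 9 + 1/U (a(U) = 9 - (-1)/U = 9 + 1/U)
q(o) = √(26/3 + o) (q(o) = √(o + (9 + 1/(-3))) = √(o + (9 - ⅓)) = √(o + 26/3) = √(26/3 + o))
y(s, m) = -9 + 9*m*s (y(s, m) = 9*(-1 + s*m) = 9*(-1 + m*s) = -9 + 9*m*s)
R(G) = -4*G (R(G) = -5*G + G = -4*G)
c(l(-2), 6)*R(y(q(3), -2)) = 6*(-4*(-9 + 9*(-2)*(√(78 + 9*3)/3))) = 6*(-4*(-9 + 9*(-2)*(√(78 + 27)/3))) = 6*(-4*(-9 + 9*(-2)*(√105/3))) = 6*(-4*(-9 - 6*√105)) = 6*(36 + 24*√105) = 216 + 144*√105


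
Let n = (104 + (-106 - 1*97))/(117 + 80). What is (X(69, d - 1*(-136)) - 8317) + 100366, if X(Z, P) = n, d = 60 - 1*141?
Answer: 18133554/197 ≈ 92049.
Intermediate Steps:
d = -81 (d = 60 - 141 = -81)
n = -99/197 (n = (104 + (-106 - 97))/197 = (104 - 203)*(1/197) = -99*1/197 = -99/197 ≈ -0.50254)
X(Z, P) = -99/197
(X(69, d - 1*(-136)) - 8317) + 100366 = (-99/197 - 8317) + 100366 = -1638548/197 + 100366 = 18133554/197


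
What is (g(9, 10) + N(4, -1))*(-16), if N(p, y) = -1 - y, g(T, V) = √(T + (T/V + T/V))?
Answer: -48*√30/5 ≈ -52.581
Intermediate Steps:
g(T, V) = √(T + 2*T/V)
(g(9, 10) + N(4, -1))*(-16) = (√(9*(2 + 10)/10) + (-1 - 1*(-1)))*(-16) = (√(9*(⅒)*12) + (-1 + 1))*(-16) = (√(54/5) + 0)*(-16) = (3*√30/5 + 0)*(-16) = (3*√30/5)*(-16) = -48*√30/5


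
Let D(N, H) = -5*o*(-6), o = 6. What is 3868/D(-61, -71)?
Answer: 967/45 ≈ 21.489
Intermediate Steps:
D(N, H) = 180 (D(N, H) = -5*6*(-6) = -30*(-6) = 180)
3868/D(-61, -71) = 3868/180 = 3868*(1/180) = 967/45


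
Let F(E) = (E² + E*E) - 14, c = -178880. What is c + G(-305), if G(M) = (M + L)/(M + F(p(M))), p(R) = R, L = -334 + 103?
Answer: -33223561816/185731 ≈ -1.7888e+5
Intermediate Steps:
L = -231
F(E) = -14 + 2*E² (F(E) = (E² + E²) - 14 = 2*E² - 14 = -14 + 2*E²)
G(M) = (-231 + M)/(-14 + M + 2*M²) (G(M) = (M - 231)/(M + (-14 + 2*M²)) = (-231 + M)/(-14 + M + 2*M²))
c + G(-305) = -178880 + (-231 - 305)/(-14 - 305 + 2*(-305)²) = -178880 - 536/(-14 - 305 + 2*93025) = -178880 - 536/(-14 - 305 + 186050) = -178880 - 536/185731 = -33223561816/185731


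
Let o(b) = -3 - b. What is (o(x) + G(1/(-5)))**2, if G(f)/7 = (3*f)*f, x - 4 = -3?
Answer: 6241/625 ≈ 9.9856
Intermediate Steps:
x = 1 (x = 4 - 3 = 1)
G(f) = 21*f**2 (G(f) = 7*((3*f)*f) = 7*(3*f**2) = 21*f**2)
(o(x) + G(1/(-5)))**2 = ((-3 - 1*1) + 21*(1/(-5))**2)**2 = ((-3 - 1) + 21*(-1/5)**2)**2 = (-4 + 21*(1/25))**2 = (-4 + 21/25)**2 = (-79/25)**2 = 6241/625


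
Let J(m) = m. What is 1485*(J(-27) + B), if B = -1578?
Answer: -2383425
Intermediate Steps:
1485*(J(-27) + B) = 1485*(-27 - 1578) = 1485*(-1605) = -2383425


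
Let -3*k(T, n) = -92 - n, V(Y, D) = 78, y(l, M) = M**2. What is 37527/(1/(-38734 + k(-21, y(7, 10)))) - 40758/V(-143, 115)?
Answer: -18865204963/13 ≈ -1.4512e+9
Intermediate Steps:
k(T, n) = 92/3 + n/3 (k(T, n) = -(-92 - n)/3 = 92/3 + n/3)
37527/(1/(-38734 + k(-21, y(7, 10)))) - 40758/V(-143, 115) = 37527/(1/(-38734 + (92/3 + (1/3)*10**2))) - 40758/78 = 37527/(1/(-38734 + (92/3 + (1/3)*100))) - 40758*1/78 = 37527/(1/(-38734 + (92/3 + 100/3))) - 6793/13 = 37527/(1/(-38734 + 64)) - 6793/13 = 37527/(1/(-38670)) - 6793/13 = 37527/(-1/38670) - 6793/13 = 37527*(-38670) - 6793/13 = -1451169090 - 6793/13 = -18865204963/13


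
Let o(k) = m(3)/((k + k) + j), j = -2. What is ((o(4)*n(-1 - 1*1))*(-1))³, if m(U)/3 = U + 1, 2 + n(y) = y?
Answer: 512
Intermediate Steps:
n(y) = -2 + y
m(U) = 3 + 3*U (m(U) = 3*(U + 1) = 3*(1 + U) = 3 + 3*U)
o(k) = 12/(-2 + 2*k) (o(k) = (3 + 3*3)/((k + k) - 2) = (3 + 9)/(2*k - 2) = 12/(-2 + 2*k))
((o(4)*n(-1 - 1*1))*(-1))³ = (((6/(-1 + 4))*(-2 + (-1 - 1*1)))*(-1))³ = (((6/3)*(-2 + (-1 - 1)))*(-1))³ = (((6*(⅓))*(-2 - 2))*(-1))³ = ((2*(-4))*(-1))³ = (-8*(-1))³ = 8³ = 512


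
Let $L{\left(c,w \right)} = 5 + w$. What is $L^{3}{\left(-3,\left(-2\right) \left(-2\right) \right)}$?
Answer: $729$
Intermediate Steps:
$L^{3}{\left(-3,\left(-2\right) \left(-2\right) \right)} = \left(5 - -4\right)^{3} = \left(5 + 4\right)^{3} = 9^{3} = 729$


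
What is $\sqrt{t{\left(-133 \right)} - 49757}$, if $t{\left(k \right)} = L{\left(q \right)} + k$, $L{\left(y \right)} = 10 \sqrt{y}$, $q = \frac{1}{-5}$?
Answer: $\sqrt{-49890 + 2 i \sqrt{5}} \approx 0.01 + 223.36 i$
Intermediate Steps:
$q = - \frac{1}{5} \approx -0.2$
$t{\left(k \right)} = k + 2 i \sqrt{5}$ ($t{\left(k \right)} = 10 \sqrt{- \frac{1}{5}} + k = 10 \frac{i \sqrt{5}}{5} + k = 2 i \sqrt{5} + k = k + 2 i \sqrt{5}$)
$\sqrt{t{\left(-133 \right)} - 49757} = \sqrt{\left(-133 + 2 i \sqrt{5}\right) - 49757} = \sqrt{-49890 + 2 i \sqrt{5}}$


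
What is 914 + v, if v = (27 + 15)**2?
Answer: 2678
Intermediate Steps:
v = 1764 (v = 42**2 = 1764)
914 + v = 914 + 1764 = 2678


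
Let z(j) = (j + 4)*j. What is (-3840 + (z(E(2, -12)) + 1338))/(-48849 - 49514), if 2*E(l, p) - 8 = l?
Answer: 2457/98363 ≈ 0.024979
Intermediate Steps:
E(l, p) = 4 + l/2
z(j) = j*(4 + j) (z(j) = (4 + j)*j = j*(4 + j))
(-3840 + (z(E(2, -12)) + 1338))/(-48849 - 49514) = (-3840 + ((4 + (½)*2)*(4 + (4 + (½)*2)) + 1338))/(-48849 - 49514) = (-3840 + ((4 + 1)*(4 + (4 + 1)) + 1338))/(-98363) = (-3840 + (5*(4 + 5) + 1338))*(-1/98363) = (-3840 + (5*9 + 1338))*(-1/98363) = (-3840 + (45 + 1338))*(-1/98363) = (-3840 + 1383)*(-1/98363) = -2457*(-1/98363) = 2457/98363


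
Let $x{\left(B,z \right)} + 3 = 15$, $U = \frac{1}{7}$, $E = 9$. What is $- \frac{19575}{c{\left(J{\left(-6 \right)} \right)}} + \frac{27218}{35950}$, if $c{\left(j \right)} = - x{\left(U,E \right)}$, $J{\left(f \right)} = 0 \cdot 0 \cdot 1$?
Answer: $\frac{117341311}{71900} \approx 1632.0$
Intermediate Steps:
$U = \frac{1}{7} \approx 0.14286$
$x{\left(B,z \right)} = 12$ ($x{\left(B,z \right)} = -3 + 15 = 12$)
$J{\left(f \right)} = 0$ ($J{\left(f \right)} = 0 \cdot 1 = 0$)
$c{\left(j \right)} = -12$ ($c{\left(j \right)} = \left(-1\right) 12 = -12$)
$- \frac{19575}{c{\left(J{\left(-6 \right)} \right)}} + \frac{27218}{35950} = - \frac{19575}{-12} + \frac{27218}{35950} = \left(-19575\right) \left(- \frac{1}{12}\right) + 27218 \cdot \frac{1}{35950} = \frac{6525}{4} + \frac{13609}{17975} = \frac{117341311}{71900}$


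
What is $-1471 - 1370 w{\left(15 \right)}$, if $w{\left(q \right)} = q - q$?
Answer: $-1471$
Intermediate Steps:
$w{\left(q \right)} = 0$
$-1471 - 1370 w{\left(15 \right)} = -1471 - 0 = -1471 + 0 = -1471$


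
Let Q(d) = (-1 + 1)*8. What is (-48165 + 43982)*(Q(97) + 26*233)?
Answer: -25340614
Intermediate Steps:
Q(d) = 0 (Q(d) = 0*8 = 0)
(-48165 + 43982)*(Q(97) + 26*233) = (-48165 + 43982)*(0 + 26*233) = -4183*(0 + 6058) = -4183*6058 = -25340614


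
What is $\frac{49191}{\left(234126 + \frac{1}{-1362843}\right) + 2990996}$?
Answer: $\frac{67039610013}{4395334941845} \approx 0.015252$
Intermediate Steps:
$\frac{49191}{\left(234126 + \frac{1}{-1362843}\right) + 2990996} = \frac{49191}{\left(234126 - \frac{1}{1362843}\right) + 2990996} = \frac{49191}{\frac{319076980217}{1362843} + 2990996} = \frac{49191}{\frac{4395334941845}{1362843}} = 49191 \cdot \frac{1362843}{4395334941845} = \frac{67039610013}{4395334941845}$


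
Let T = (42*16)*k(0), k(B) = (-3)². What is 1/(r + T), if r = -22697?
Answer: -1/16649 ≈ -6.0064e-5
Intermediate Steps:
k(B) = 9
T = 6048 (T = (42*16)*9 = 672*9 = 6048)
1/(r + T) = 1/(-22697 + 6048) = 1/(-16649) = -1/16649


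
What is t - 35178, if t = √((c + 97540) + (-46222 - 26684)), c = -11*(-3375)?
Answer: -35178 + √61759 ≈ -34930.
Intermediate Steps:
c = 37125
t = √61759 (t = √((37125 + 97540) + (-46222 - 26684)) = √(134665 - 72906) = √61759 ≈ 248.51)
t - 35178 = √61759 - 35178 = -35178 + √61759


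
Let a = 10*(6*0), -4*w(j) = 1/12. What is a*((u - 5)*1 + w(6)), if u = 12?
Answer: 0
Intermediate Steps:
w(j) = -1/48 (w(j) = -¼/12 = -¼*1/12 = -1/48)
a = 0 (a = 10*0 = 0)
a*((u - 5)*1 + w(6)) = 0*((12 - 5)*1 - 1/48) = 0*(7*1 - 1/48) = 0*(7 - 1/48) = 0*(335/48) = 0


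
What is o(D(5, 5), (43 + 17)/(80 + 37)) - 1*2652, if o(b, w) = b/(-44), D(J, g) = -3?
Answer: -116685/44 ≈ -2651.9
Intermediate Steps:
o(b, w) = -b/44 (o(b, w) = b*(-1/44) = -b/44)
o(D(5, 5), (43 + 17)/(80 + 37)) - 1*2652 = -1/44*(-3) - 1*2652 = 3/44 - 2652 = -116685/44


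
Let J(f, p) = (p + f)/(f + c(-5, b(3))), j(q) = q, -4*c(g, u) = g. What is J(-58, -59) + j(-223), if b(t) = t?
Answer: -50153/227 ≈ -220.94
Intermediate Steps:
c(g, u) = -g/4
J(f, p) = (f + p)/(5/4 + f) (J(f, p) = (p + f)/(f - ¼*(-5)) = (f + p)/(f + 5/4) = (f + p)/(5/4 + f))
J(-58, -59) + j(-223) = 4*(-58 - 59)/(5 + 4*(-58)) - 223 = 4*(-117)/(5 - 232) - 223 = 4*(-117)/(-227) - 223 = 4*(-1/227)*(-117) - 223 = 468/227 - 223 = -50153/227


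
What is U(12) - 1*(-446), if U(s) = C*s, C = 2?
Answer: 470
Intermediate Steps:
U(s) = 2*s
U(12) - 1*(-446) = 2*12 - 1*(-446) = 24 + 446 = 470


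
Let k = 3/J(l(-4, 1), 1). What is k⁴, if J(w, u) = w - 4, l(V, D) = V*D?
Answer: 81/4096 ≈ 0.019775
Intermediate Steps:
l(V, D) = D*V
J(w, u) = -4 + w
k = -3/8 (k = 3/(-4 + 1*(-4)) = 3/(-4 - 4) = 3/(-8) = 3*(-⅛) = -3/8 ≈ -0.37500)
k⁴ = (-3/8)⁴ = 81/4096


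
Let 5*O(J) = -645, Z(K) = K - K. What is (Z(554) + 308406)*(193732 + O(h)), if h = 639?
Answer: 59708326818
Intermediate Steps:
Z(K) = 0
O(J) = -129 (O(J) = (⅕)*(-645) = -129)
(Z(554) + 308406)*(193732 + O(h)) = (0 + 308406)*(193732 - 129) = 308406*193603 = 59708326818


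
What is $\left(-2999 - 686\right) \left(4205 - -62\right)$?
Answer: $-15723895$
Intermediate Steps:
$\left(-2999 - 686\right) \left(4205 - -62\right) = - 3685 \left(4205 + 62\right) = \left(-3685\right) 4267 = -15723895$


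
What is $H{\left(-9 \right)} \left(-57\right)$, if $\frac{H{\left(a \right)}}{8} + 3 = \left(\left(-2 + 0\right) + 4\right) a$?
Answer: $9576$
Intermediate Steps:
$H{\left(a \right)} = -24 + 16 a$ ($H{\left(a \right)} = -24 + 8 \left(\left(-2 + 0\right) + 4\right) a = -24 + 8 \left(-2 + 4\right) a = -24 + 8 \cdot 2 a = -24 + 16 a$)
$H{\left(-9 \right)} \left(-57\right) = \left(-24 + 16 \left(-9\right)\right) \left(-57\right) = \left(-24 - 144\right) \left(-57\right) = \left(-168\right) \left(-57\right) = 9576$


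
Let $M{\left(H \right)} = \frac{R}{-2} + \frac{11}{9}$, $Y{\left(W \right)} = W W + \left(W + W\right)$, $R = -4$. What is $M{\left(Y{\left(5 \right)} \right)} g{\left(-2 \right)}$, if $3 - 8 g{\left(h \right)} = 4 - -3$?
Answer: $- \frac{29}{18} \approx -1.6111$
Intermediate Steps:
$Y{\left(W \right)} = W^{2} + 2 W$
$M{\left(H \right)} = \frac{29}{9}$ ($M{\left(H \right)} = - \frac{4}{-2} + \frac{11}{9} = \left(-4\right) \left(- \frac{1}{2}\right) + 11 \cdot \frac{1}{9} = 2 + \frac{11}{9} = \frac{29}{9}$)
$g{\left(h \right)} = - \frac{1}{2}$ ($g{\left(h \right)} = \frac{3}{8} - \frac{4 - -3}{8} = \frac{3}{8} - \frac{4 + 3}{8} = \frac{3}{8} - \frac{7}{8} = - \frac{1}{2}$)
$M{\left(Y{\left(5 \right)} \right)} g{\left(-2 \right)} = \frac{29}{9} \left(- \frac{1}{2}\right) = - \frac{29}{18}$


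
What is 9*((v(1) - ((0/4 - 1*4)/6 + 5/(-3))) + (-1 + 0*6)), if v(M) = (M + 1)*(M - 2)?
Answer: -6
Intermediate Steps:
v(M) = (1 + M)*(-2 + M)
9*((v(1) - ((0/4 - 1*4)/6 + 5/(-3))) + (-1 + 0*6)) = 9*(((-2 + 1² - 1*1) - ((0/4 - 1*4)/6 + 5/(-3))) + (-1 + 0*6)) = 9*(((-2 + 1 - 1) - ((0*(¼) - 4)*(⅙) + 5*(-⅓))) + (-1 + 0)) = 9*((-2 - ((0 - 4)*(⅙) - 5/3)) - 1) = 9*((-2 - (-4*⅙ - 5/3)) - 1) = 9*((-2 - (-⅔ - 5/3)) - 1) = 9*((-2 - 1*(-7/3)) - 1) = 9*((-2 + 7/3) - 1) = 9*(⅓ - 1) = 9*(-⅔) = -6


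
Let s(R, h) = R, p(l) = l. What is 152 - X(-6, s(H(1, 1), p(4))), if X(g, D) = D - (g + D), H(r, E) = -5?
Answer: 146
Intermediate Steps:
X(g, D) = -g (X(g, D) = D - (D + g) = D + (-D - g) = -g)
152 - X(-6, s(H(1, 1), p(4))) = 152 - (-1)*(-6) = 152 - 1*6 = 152 - 6 = 146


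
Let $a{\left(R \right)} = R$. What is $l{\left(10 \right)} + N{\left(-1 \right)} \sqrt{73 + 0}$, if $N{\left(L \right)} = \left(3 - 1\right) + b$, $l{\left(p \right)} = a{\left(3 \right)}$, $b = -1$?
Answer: $3 + \sqrt{73} \approx 11.544$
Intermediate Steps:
$l{\left(p \right)} = 3$
$N{\left(L \right)} = 1$ ($N{\left(L \right)} = \left(3 - 1\right) - 1 = 2 - 1 = 1$)
$l{\left(10 \right)} + N{\left(-1 \right)} \sqrt{73 + 0} = 3 + 1 \sqrt{73 + 0} = 3 + 1 \sqrt{73} = 3 + \sqrt{73}$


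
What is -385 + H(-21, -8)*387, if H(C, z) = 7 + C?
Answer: -5803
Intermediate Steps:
-385 + H(-21, -8)*387 = -385 + (7 - 21)*387 = -385 - 14*387 = -385 - 5418 = -5803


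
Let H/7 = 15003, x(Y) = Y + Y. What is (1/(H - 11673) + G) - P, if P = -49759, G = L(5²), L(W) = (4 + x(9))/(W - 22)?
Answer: 4645587685/93348 ≈ 49766.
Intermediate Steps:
x(Y) = 2*Y
H = 105021 (H = 7*15003 = 105021)
L(W) = 22/(-22 + W) (L(W) = (4 + 2*9)/(W - 22) = (4 + 18)/(-22 + W) = 22/(-22 + W))
G = 22/3 (G = 22/(-22 + 5²) = 22/(-22 + 25) = 22/3 ≈ 7.3333)
(1/(H - 11673) + G) - P = (1/(105021 - 11673) + 22/3) - 1*(-49759) = (1/93348 + 22/3) + 49759 = 684553/93348 + 49759 = 4645587685/93348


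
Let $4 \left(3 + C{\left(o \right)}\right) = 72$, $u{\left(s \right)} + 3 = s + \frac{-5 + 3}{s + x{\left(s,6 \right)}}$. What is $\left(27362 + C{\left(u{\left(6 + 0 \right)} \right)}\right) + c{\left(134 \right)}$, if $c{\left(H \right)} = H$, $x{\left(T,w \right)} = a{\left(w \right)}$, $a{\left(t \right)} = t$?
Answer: $27511$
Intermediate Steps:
$x{\left(T,w \right)} = w$
$u{\left(s \right)} = -3 + s - \frac{2}{6 + s}$ ($u{\left(s \right)} = -3 + \left(s + \frac{-5 + 3}{s + 6}\right) = -3 + \left(s - \frac{2}{6 + s}\right) = -3 + s - \frac{2}{6 + s}$)
$C{\left(o \right)} = 15$ ($C{\left(o \right)} = -3 + \frac{1}{4} \cdot 72 = -3 + 18 = 15$)
$\left(27362 + C{\left(u{\left(6 + 0 \right)} \right)}\right) + c{\left(134 \right)} = \left(27362 + 15\right) + 134 = 27377 + 134 = 27511$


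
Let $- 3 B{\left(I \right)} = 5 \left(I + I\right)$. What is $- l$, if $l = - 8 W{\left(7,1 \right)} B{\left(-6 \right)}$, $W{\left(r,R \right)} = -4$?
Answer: $-640$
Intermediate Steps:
$B{\left(I \right)} = - \frac{10 I}{3}$ ($B{\left(I \right)} = - \frac{5 \left(I + I\right)}{3} = - \frac{5 \cdot 2 I}{3} = - \frac{10 I}{3}$)
$l = 640$ ($l = \left(-8\right) \left(-4\right) \left(\left(- \frac{10}{3}\right) \left(-6\right)\right) = 32 \cdot 20 = 640$)
$- l = \left(-1\right) 640 = -640$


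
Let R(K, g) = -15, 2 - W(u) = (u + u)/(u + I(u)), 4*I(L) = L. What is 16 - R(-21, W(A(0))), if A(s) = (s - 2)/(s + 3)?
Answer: 31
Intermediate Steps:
A(s) = (-2 + s)/(3 + s)
I(L) = L/4
W(u) = 2/5 (W(u) = 2 - (u + u)/(u + u/4) = 2 - 2*u/(5*u/4) = 2 - 2*u*4/(5*u) = 2 - 1*8/5 = 2 - 8/5 = 2/5)
16 - R(-21, W(A(0))) = 16 - 1*(-15) = 16 + 15 = 31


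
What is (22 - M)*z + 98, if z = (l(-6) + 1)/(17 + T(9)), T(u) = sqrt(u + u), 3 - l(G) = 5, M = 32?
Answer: 26728/271 - 30*sqrt(2)/271 ≈ 98.471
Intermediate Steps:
l(G) = -2 (l(G) = 3 - 1*5 = 3 - 5 = -2)
T(u) = sqrt(2)*sqrt(u) (T(u) = sqrt(2*u) = sqrt(2)*sqrt(u))
z = -1/(17 + 3*sqrt(2)) (z = (-2 + 1)/(17 + sqrt(2)*sqrt(9)) = -1/(17 + sqrt(2)*3) = -1/(17 + 3*sqrt(2)) ≈ -0.047075)
(22 - M)*z + 98 = (22 - 1*32)*(-17/271 + 3*sqrt(2)/271) + 98 = (22 - 32)*(-17/271 + 3*sqrt(2)/271) + 98 = -10*(-17/271 + 3*sqrt(2)/271) + 98 = (170/271 - 30*sqrt(2)/271) + 98 = 26728/271 - 30*sqrt(2)/271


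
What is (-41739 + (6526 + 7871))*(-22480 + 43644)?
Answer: -578666088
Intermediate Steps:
(-41739 + (6526 + 7871))*(-22480 + 43644) = (-41739 + 14397)*21164 = -27342*21164 = -578666088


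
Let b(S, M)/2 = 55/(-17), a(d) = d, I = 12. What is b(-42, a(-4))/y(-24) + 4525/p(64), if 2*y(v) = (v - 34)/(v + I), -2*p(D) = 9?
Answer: -4473530/4437 ≈ -1008.2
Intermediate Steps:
p(D) = -9/2 (p(D) = -½*9 = -9/2)
y(v) = (-34 + v)/(2*(12 + v)) (y(v) = ((v - 34)/(v + 12))/2 = ((-34 + v)/(12 + v))/2 = (-34 + v)/(2*(12 + v)))
b(S, M) = -110/17 (b(S, M) = 2*(55/(-17)) = 2*(55*(-1/17)) = 2*(-55/17) = -110/17)
b(-42, a(-4))/y(-24) + 4525/p(64) = -110*2*(12 - 24)/(-34 - 24)/17 + 4525/(-9/2) = -110/(17*((½)*(-58)/(-12))) + 4525*(-2/9) = -110/(17*((½)*(-1/12)*(-58))) - 9050/9 = -110/(17*29/12) - 9050/9 = -110/17*12/29 - 9050/9 = -1320/493 - 9050/9 = -4473530/4437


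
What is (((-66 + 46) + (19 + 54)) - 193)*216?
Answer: -30240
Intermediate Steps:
(((-66 + 46) + (19 + 54)) - 193)*216 = ((-20 + 73) - 193)*216 = (53 - 193)*216 = -140*216 = -30240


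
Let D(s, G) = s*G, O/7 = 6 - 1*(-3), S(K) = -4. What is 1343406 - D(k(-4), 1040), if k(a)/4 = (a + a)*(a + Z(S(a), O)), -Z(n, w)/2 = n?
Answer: 1476526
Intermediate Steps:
O = 63 (O = 7*(6 - 1*(-3)) = 7*(6 + 3) = 7*9 = 63)
Z(n, w) = -2*n
k(a) = 8*a*(8 + a) (k(a) = 4*((a + a)*(a - 2*(-4))) = 4*((2*a)*(a + 8)) = 4*((2*a)*(8 + a)) = 4*(2*a*(8 + a)) = 8*a*(8 + a))
D(s, G) = G*s
1343406 - D(k(-4), 1040) = 1343406 - 1040*8*(-4)*(8 - 4) = 1343406 - 1040*8*(-4)*4 = 1343406 - 1040*(-128) = 1343406 - 1*(-133120) = 1343406 + 133120 = 1476526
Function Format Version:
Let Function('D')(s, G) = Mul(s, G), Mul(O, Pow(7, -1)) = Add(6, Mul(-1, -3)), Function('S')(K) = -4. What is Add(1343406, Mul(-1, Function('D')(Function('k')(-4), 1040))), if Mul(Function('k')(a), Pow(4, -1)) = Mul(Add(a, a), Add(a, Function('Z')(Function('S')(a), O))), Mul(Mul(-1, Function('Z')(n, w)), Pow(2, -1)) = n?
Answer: 1476526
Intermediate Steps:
O = 63 (O = Mul(7, Add(6, Mul(-1, -3))) = Mul(7, Add(6, 3)) = Mul(7, 9) = 63)
Function('Z')(n, w) = Mul(-2, n)
Function('k')(a) = Mul(8, a, Add(8, a)) (Function('k')(a) = Mul(4, Mul(Add(a, a), Add(a, Mul(-2, -4)))) = Mul(4, Mul(Mul(2, a), Add(a, 8))) = Mul(4, Mul(Mul(2, a), Add(8, a))) = Mul(4, Mul(2, a, Add(8, a))) = Mul(8, a, Add(8, a)))
Function('D')(s, G) = Mul(G, s)
Add(1343406, Mul(-1, Function('D')(Function('k')(-4), 1040))) = Add(1343406, Mul(-1, Mul(1040, Mul(8, -4, Add(8, -4))))) = Add(1343406, Mul(-1, Mul(1040, Mul(8, -4, 4)))) = Add(1343406, Mul(-1, Mul(1040, -128))) = Add(1343406, Mul(-1, -133120)) = Add(1343406, 133120) = 1476526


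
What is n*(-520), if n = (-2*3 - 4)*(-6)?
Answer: -31200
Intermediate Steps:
n = 60 (n = (-6 - 4)*(-6) = -10*(-6) = 60)
n*(-520) = 60*(-520) = -31200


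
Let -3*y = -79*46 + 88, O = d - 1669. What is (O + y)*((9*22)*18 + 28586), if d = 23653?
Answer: 744786900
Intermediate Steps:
O = 21984 (O = 23653 - 1669 = 21984)
y = 1182 (y = -(-79*46 + 88)/3 = -(-3634 + 88)/3 = -⅓*(-3546) = 1182)
(O + y)*((9*22)*18 + 28586) = (21984 + 1182)*((9*22)*18 + 28586) = 23166*(198*18 + 28586) = 23166*(3564 + 28586) = 23166*32150 = 744786900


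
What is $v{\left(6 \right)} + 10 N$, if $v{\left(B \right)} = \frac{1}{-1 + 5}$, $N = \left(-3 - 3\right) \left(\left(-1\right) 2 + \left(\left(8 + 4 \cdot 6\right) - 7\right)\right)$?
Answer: $- \frac{5519}{4} \approx -1379.8$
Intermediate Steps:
$N = -138$ ($N = - 6 \left(-2 + \left(\left(8 + 24\right) - 7\right)\right) = - 6 \left(-2 + \left(32 - 7\right)\right) = - 6 \left(-2 + 25\right) = \left(-6\right) 23 = -138$)
$v{\left(B \right)} = \frac{1}{4}$
$v{\left(6 \right)} + 10 N = \frac{1}{4} + 10 \left(-138\right) = \frac{1}{4} - 1380 = - \frac{5519}{4}$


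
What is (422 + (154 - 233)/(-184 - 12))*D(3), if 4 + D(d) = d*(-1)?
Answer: -82791/28 ≈ -2956.8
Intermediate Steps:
D(d) = -4 - d (D(d) = -4 + d*(-1) = -4 - d)
(422 + (154 - 233)/(-184 - 12))*D(3) = (422 + (154 - 233)/(-184 - 12))*(-4 - 1*3) = (422 - 79/(-196))*(-4 - 3) = (422 - 79*(-1/196))*(-7) = (422 + 79/196)*(-7) = (82791/196)*(-7) = -82791/28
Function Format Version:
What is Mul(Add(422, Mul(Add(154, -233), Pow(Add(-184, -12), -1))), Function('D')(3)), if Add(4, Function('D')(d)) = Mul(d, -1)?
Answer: Rational(-82791, 28) ≈ -2956.8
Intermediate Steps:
Function('D')(d) = Add(-4, Mul(-1, d)) (Function('D')(d) = Add(-4, Mul(d, -1)) = Add(-4, Mul(-1, d)))
Mul(Add(422, Mul(Add(154, -233), Pow(Add(-184, -12), -1))), Function('D')(3)) = Mul(Add(422, Mul(Add(154, -233), Pow(Add(-184, -12), -1))), Add(-4, Mul(-1, 3))) = Mul(Add(422, Mul(-79, Pow(-196, -1))), Add(-4, -3)) = Mul(Add(422, Mul(-79, Rational(-1, 196))), -7) = Mul(Add(422, Rational(79, 196)), -7) = Mul(Rational(82791, 196), -7) = Rational(-82791, 28)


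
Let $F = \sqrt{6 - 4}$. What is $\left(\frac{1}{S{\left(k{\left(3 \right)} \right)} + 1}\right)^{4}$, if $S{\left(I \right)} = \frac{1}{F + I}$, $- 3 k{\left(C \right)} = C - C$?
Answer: $\frac{16}{\left(2 + \sqrt{2}\right)^{4}} \approx 0.11775$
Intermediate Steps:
$F = \sqrt{2} \approx 1.4142$
$k{\left(C \right)} = 0$ ($k{\left(C \right)} = - \frac{C - C}{3} = \left(- \frac{1}{3}\right) 0 = 0$)
$S{\left(I \right)} = \frac{1}{I + \sqrt{2}}$ ($S{\left(I \right)} = \frac{1}{\sqrt{2} + I} = \frac{1}{I + \sqrt{2}}$)
$\left(\frac{1}{S{\left(k{\left(3 \right)} \right)} + 1}\right)^{4} = \left(\frac{1}{\frac{1}{0 + \sqrt{2}} + 1}\right)^{4} = \left(\frac{1}{\frac{1}{\sqrt{2}} + 1}\right)^{4} = \left(\frac{1}{\frac{\sqrt{2}}{2} + 1}\right)^{4} = \left(\frac{1}{1 + \frac{\sqrt{2}}{2}}\right)^{4} = \frac{1}{\left(1 + \frac{\sqrt{2}}{2}\right)^{4}}$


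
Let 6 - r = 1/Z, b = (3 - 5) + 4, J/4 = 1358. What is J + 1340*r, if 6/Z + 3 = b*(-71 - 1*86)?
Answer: 252806/3 ≈ 84269.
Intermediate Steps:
J = 5432 (J = 4*1358 = 5432)
b = 2 (b = -2 + 4 = 2)
Z = -6/317 (Z = 6/(-3 + 2*(-71 - 1*86)) = 6/(-3 + 2*(-71 - 86)) = 6/(-3 + 2*(-157)) = 6/(-3 - 314) = 6/(-317) = 6*(-1/317) = -6/317 ≈ -0.018927)
r = 353/6 (r = 6 - 1/(-6/317) = 6 - 1*(-317/6) = 6 + 317/6 = 353/6 ≈ 58.833)
J + 1340*r = 5432 + 1340*(353/6) = 5432 + 236510/3 = 252806/3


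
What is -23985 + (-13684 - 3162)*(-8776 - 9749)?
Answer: 312048165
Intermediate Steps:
-23985 + (-13684 - 3162)*(-8776 - 9749) = -23985 - 16846*(-18525) = -23985 + 312072150 = 312048165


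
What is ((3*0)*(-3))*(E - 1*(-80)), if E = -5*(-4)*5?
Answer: 0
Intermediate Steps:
E = 100 (E = 20*5 = 100)
((3*0)*(-3))*(E - 1*(-80)) = ((3*0)*(-3))*(100 - 1*(-80)) = (0*(-3))*(100 + 80) = 0*180 = 0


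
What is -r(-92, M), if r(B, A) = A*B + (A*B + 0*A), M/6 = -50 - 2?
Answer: -57408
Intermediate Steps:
M = -312 (M = 6*(-50 - 2) = 6*(-52) = -312)
r(B, A) = 2*A*B (r(B, A) = A*B + (A*B + 0) = A*B + A*B = 2*A*B)
-r(-92, M) = -2*(-312)*(-92) = -1*57408 = -57408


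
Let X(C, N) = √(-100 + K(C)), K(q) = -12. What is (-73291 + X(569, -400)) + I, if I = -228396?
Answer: -301687 + 4*I*√7 ≈ -3.0169e+5 + 10.583*I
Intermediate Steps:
X(C, N) = 4*I*√7 (X(C, N) = √(-100 - 12) = √(-112) = 4*I*√7)
(-73291 + X(569, -400)) + I = (-73291 + 4*I*√7) - 228396 = -301687 + 4*I*√7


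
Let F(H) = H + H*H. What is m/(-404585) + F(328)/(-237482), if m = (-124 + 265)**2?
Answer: -3455782583/6862975355 ≈ -0.50354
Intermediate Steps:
F(H) = H + H**2
m = 19881 (m = 141**2 = 19881)
m/(-404585) + F(328)/(-237482) = 19881/(-404585) + (328*(1 + 328))/(-237482) = 19881*(-1/404585) + (328*329)*(-1/237482) = -19881/404585 + 107912*(-1/237482) = -19881/404585 - 7708/16963 = -3455782583/6862975355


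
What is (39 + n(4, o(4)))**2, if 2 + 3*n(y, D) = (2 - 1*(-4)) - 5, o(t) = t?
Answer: 13456/9 ≈ 1495.1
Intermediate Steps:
n(y, D) = -1/3 (n(y, D) = -2/3 + ((2 - 1*(-4)) - 5)/3 = -2/3 + ((2 + 4) - 5)/3 = -2/3 + (6 - 5)/3 = -2/3 + (1/3)*1 = -2/3 + 1/3 = -1/3)
(39 + n(4, o(4)))**2 = (39 - 1/3)**2 = (116/3)**2 = 13456/9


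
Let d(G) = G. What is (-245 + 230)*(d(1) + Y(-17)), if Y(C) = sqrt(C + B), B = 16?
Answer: -15 - 15*I ≈ -15.0 - 15.0*I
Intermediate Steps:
Y(C) = sqrt(16 + C) (Y(C) = sqrt(C + 16) = sqrt(16 + C))
(-245 + 230)*(d(1) + Y(-17)) = (-245 + 230)*(1 + sqrt(16 - 17)) = -15*(1 + sqrt(-1)) = -15*(1 + I) = -15 - 15*I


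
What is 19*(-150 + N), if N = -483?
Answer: -12027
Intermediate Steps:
19*(-150 + N) = 19*(-150 - 483) = 19*(-633) = -12027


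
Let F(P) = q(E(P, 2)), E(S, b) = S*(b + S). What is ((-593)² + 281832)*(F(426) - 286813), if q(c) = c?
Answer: -66189262285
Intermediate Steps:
E(S, b) = S*(S + b)
F(P) = P*(2 + P) (F(P) = P*(P + 2) = P*(2 + P))
((-593)² + 281832)*(F(426) - 286813) = ((-593)² + 281832)*(426*(2 + 426) - 286813) = (351649 + 281832)*(426*428 - 286813) = 633481*(182328 - 286813) = 633481*(-104485) = -66189262285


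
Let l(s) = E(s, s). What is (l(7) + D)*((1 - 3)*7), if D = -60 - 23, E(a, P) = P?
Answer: 1064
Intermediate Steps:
l(s) = s
D = -83
(l(7) + D)*((1 - 3)*7) = (7 - 83)*((1 - 3)*7) = -(-152)*7 = -76*(-14) = 1064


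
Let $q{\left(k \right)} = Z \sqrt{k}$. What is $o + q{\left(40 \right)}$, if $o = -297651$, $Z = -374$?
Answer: $-297651 - 748 \sqrt{10} \approx -3.0002 \cdot 10^{5}$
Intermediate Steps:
$q{\left(k \right)} = - 374 \sqrt{k}$
$o + q{\left(40 \right)} = -297651 - 374 \sqrt{40} = -297651 - 374 \cdot 2 \sqrt{10} = -297651 - 748 \sqrt{10}$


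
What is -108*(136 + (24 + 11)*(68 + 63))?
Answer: -509868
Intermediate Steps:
-108*(136 + (24 + 11)*(68 + 63)) = -108*(136 + 35*131) = -108*(136 + 4585) = -108*4721 = -509868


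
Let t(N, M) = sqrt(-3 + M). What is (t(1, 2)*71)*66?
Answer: 4686*I ≈ 4686.0*I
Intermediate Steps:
(t(1, 2)*71)*66 = (sqrt(-3 + 2)*71)*66 = (sqrt(-1)*71)*66 = (I*71)*66 = (71*I)*66 = 4686*I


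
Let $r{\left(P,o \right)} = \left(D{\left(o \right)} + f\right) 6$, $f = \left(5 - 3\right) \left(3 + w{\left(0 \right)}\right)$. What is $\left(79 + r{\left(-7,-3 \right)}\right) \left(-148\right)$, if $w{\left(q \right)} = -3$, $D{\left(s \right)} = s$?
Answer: $-9028$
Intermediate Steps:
$f = 0$ ($f = \left(5 - 3\right) \left(3 - 3\right) = \left(5 + \left(-3 + 0\right)\right) 0 = \left(5 - 3\right) 0 = 2 \cdot 0 = 0$)
$r{\left(P,o \right)} = 6 o$ ($r{\left(P,o \right)} = \left(o + 0\right) 6 = o 6 = 6 o$)
$\left(79 + r{\left(-7,-3 \right)}\right) \left(-148\right) = \left(79 + 6 \left(-3\right)\right) \left(-148\right) = \left(79 - 18\right) \left(-148\right) = 61 \left(-148\right) = -9028$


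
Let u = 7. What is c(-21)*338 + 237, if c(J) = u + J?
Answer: -4495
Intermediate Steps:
c(J) = 7 + J
c(-21)*338 + 237 = (7 - 21)*338 + 237 = -14*338 + 237 = -4732 + 237 = -4495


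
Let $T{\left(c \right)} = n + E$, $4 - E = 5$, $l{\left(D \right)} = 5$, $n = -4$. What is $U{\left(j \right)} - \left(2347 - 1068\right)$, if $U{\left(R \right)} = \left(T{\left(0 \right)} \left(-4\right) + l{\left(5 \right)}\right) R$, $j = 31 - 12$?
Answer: $-804$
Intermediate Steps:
$E = -1$ ($E = 4 - 5 = -1$)
$T{\left(c \right)} = -5$ ($T{\left(c \right)} = -4 - 1 = -5$)
$j = 19$
$U{\left(R \right)} = 25 R$ ($U{\left(R \right)} = \left(\left(-5\right) \left(-4\right) + 5\right) R = \left(20 + 5\right) R = 25 R$)
$U{\left(j \right)} - \left(2347 - 1068\right) = 25 \cdot 19 - \left(2347 - 1068\right) = 475 - 1279 = -804$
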